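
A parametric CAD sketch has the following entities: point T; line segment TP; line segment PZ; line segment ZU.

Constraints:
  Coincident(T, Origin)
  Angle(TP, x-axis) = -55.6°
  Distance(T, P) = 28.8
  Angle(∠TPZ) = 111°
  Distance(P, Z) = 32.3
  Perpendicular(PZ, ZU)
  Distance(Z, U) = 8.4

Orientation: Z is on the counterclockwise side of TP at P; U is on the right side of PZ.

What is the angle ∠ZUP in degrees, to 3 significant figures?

75.4°

T is at the origin; TP runs at -55.6° with length 28.8, so P = 28.8·(cos -55.6°, sin -55.6°) = (16.3, -23.8). ∠TPZ = 111.0°, so PZ runs at -55.6° + (180° − 111.0°) = 13.4° from the x-axis; with |PZ| = 32.3, Z = P + 32.3·(cos 13.4°, sin 13.4°) = (47.7, -16.3). PZ ⟂ ZU; with |ZU| = 8.4 on the right of PZ, U = Z + 8.4·(0.232, -0.973) = (49.6, -24.4). Then cos ∠ZUP = UZ·UP / (|UZ||UP|), giving 75.4°.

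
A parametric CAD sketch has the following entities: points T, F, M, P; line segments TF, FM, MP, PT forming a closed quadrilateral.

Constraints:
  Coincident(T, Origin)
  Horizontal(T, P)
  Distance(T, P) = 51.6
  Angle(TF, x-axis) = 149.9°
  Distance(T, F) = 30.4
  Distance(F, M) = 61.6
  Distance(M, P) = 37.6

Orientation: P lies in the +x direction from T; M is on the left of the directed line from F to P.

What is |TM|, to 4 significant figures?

46.23

Checks: |FM| = 61.60 ✓; |MP| = 37.60 ✓.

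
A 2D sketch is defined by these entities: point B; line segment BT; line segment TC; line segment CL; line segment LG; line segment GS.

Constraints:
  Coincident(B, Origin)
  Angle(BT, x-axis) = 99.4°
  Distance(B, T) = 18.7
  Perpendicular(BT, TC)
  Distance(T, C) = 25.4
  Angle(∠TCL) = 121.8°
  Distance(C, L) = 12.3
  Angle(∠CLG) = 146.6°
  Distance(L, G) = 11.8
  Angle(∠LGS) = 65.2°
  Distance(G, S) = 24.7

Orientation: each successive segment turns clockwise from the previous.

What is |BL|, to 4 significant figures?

32.93

B is at the origin; BT runs at 99.4° with length 18.7, so T = (-3.054, 18.45). BT ⟂ TC, so TC runs at 9.400°; with |TC| = 25.4, C = (22.00, 22.60). ∠TCL = 121.8° gives CL at -48.80° from the x-axis; with |CL| = 12.3, L = (30.11, 13.34). Then |BL| = |L − B| = 32.93.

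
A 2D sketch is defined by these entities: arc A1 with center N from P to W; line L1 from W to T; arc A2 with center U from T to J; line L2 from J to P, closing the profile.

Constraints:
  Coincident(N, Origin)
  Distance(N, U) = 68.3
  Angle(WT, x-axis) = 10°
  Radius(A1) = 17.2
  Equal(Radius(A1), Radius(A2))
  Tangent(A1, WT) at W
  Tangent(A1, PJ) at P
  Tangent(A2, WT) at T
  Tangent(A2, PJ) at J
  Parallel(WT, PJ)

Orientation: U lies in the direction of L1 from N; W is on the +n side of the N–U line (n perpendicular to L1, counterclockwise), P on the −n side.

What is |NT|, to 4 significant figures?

70.43

The slot axis is L1's direction at 10.0°, so u = (cos 10.0°, sin 10.0°) = (0.9848, 0.1736) and n = (−sin 10.0°, cos 10.0°) = (-0.1736, 0.9848). N is at the origin and U lies 68.3 along u from N, so U = 68.3·u = (67.26, 11.86). Tangency of A1 to both parallel lines with radius 17.2 puts W and P at N ± 17.2·n: W = (-2.987, 16.94), P = (2.987, -16.94). Equal radii place T and J the same way about U: T = U + 17.2·n = (64.28, 28.80), J = U − 17.2·n = (70.25, -5.079). Then |NT| = |T − N| = 70.43.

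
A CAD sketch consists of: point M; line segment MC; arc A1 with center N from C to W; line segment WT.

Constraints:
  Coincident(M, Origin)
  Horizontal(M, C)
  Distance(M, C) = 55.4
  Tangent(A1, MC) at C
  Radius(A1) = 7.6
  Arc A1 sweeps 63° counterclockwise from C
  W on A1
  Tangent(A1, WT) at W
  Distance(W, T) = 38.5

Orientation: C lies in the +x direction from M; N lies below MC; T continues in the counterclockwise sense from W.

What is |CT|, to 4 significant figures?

45.46

M is at the origin; MC is horizontal with |MC| = 55.4 and C on the +x side, so C = (55.40, 0.000). Tangency of A1 to MC means the radius NC is perpendicular to MC, so N = C + (0, -7.6) = (55.40, -7.600). On A1, C sits at bearing 90° from N; a 63° counterclockwise sweep puts W at bearing 153°, so W = N + 7.6·(cos 153°, sin 153°) = (48.63, -4.150). The tangent condition forces NW to be normal to WT, so WT runs along (−sin 153°, cos 153°); with |WT| = 38.5, T = (31.15, -38.45). Then |CT| = |T − C| = 45.46.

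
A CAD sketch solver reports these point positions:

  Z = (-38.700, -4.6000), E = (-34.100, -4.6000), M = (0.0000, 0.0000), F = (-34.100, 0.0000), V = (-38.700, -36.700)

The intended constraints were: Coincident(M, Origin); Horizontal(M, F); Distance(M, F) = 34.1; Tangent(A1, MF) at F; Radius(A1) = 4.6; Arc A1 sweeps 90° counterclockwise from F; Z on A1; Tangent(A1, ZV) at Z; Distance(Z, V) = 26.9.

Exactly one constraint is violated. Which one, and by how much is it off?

Distance(Z, V) = 26.9 — off by 5.20.

M = (0.00, 0.00) ✓; M.y = 0.00, F.y = 0.00 ✓; |MF| = 34.10 ✓; ∠(EF, FM) = 90.00° ✓; |EF| = 4.600 ✓; bearing(E→Z) − bearing(E→F) = 90.00° ✓; |EZ| = 4.600 ✓; ∠(EZ, ZV) = 90.00° ✓; |ZV| = 32.10 ✗.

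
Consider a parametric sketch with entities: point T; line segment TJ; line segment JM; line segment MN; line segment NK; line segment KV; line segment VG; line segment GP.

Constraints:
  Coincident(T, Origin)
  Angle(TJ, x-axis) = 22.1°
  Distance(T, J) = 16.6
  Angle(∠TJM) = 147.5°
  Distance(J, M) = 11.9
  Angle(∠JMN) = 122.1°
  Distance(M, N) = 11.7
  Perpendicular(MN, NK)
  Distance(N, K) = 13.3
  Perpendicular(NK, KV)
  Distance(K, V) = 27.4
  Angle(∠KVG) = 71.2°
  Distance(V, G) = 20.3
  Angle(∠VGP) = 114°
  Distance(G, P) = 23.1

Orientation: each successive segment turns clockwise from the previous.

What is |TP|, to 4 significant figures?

40.07

T is at the origin; TJ runs at 22.1° with length 16.6, so J = (15.38, 6.245). ∠TJM = 147.5° gives JM at -10.40° from the x-axis; with |JM| = 11.9, M = (27.08, 4.097). ∠JMN = 122.1° gives MN at -68.30° from the x-axis; with |MN| = 11.7, N = (31.41, -6.774). The perpendicularity gives NK at right angles to MN, so NK runs at -158.3°; with |NK| = 13.3, K = (19.05, -11.69). NK ⟂ KV, so KV runs at 111.7°; with |KV| = 27.4, V = (8.922, 13.77). ∠KVG = 71.2° gives VG at 2.900° from the x-axis; with |VG| = 20.3, G = (29.20, 14.79). ∠VGP = 114.0° gives GP at -63.10° from the x-axis; with |GP| = 23.1, P = (39.65, -5.807). Then |TP| = |P − T| = 40.07.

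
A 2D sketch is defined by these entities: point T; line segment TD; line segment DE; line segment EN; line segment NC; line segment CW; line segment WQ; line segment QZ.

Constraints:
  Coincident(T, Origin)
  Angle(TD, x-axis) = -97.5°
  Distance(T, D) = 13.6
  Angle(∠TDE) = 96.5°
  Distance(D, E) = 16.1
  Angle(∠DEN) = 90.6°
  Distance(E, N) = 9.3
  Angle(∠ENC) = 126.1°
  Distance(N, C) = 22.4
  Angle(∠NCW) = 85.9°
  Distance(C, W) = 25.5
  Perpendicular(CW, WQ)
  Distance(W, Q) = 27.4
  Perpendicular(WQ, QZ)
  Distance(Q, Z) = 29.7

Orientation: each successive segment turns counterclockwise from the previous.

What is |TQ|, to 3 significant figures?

28.6

T is at the origin; TD runs at -97.5° with length 13.6, so D = (-1.78, -13.5). ∠TDE = 96.5° gives DE at -14.0° from the x-axis; with |DE| = 16.1, E = (13.8, -17.4). ∠DEN = 90.6° gives EN at 75.4° from the x-axis; with |EN| = 9.3, N = (16.2, -8.38). ∠ENC = 126.1° gives NC at 129° from the x-axis; with |NC| = 22.4, C = (2.00, 8.96). ∠NCW = 85.9° gives CW at -137° from the x-axis; with |CW| = 25.5, W = (-16.5, -8.57). CW is perpendicular to WQ, so WQ runs at -46.6°; with |WQ| = 27.4, Q = (2.30, -28.5). Then |TQ| = |Q − T| = 28.6.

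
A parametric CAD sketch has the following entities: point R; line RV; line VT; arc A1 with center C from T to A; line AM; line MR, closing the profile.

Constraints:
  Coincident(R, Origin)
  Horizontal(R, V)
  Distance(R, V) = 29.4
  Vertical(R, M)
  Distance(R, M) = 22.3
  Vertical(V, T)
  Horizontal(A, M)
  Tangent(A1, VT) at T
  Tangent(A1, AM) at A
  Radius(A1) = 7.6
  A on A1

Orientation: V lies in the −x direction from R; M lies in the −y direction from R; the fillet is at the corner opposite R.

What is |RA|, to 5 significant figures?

31.185

R is at the origin; R and V share the same y with |RV| = 29.4 and V on the −x side, so V = (-29.400, 0.0000). R and M share the same x with |RM| = 22.3 and M on the −y side, so M = (0.0000, -22.300). The virtual corner opposite R is at (-29.400, -22.300). Tangency of A1 to VT means the radius CT is perpendicular to VT and tangency of A1 to AM means the radius CA is perpendicular to AM, with radius 7.6, so the center C sits 7.6 in from both sides at C = (-21.800, -14.700). That places the tangent points at T = (-29.400, -14.700) on VT and A = (-21.800, -22.300) on AM. Then |RA| = |A − R| = 31.185.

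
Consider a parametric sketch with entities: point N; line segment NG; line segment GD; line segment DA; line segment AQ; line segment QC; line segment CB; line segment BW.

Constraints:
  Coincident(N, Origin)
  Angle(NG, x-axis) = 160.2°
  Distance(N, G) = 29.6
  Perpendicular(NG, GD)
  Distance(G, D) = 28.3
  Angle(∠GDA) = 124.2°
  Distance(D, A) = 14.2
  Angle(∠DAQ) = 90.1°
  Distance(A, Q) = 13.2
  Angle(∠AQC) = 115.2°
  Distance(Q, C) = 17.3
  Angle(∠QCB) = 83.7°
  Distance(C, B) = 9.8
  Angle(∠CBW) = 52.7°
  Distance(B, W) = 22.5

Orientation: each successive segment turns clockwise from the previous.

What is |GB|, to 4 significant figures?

16.54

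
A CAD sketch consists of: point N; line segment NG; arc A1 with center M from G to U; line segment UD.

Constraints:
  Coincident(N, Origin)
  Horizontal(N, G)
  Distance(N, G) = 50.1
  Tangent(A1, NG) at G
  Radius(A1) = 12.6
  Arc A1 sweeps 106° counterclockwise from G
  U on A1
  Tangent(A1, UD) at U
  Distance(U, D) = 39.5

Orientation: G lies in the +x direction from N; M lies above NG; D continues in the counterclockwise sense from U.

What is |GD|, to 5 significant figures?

54.057

N is at the origin; N and G share the same y with |NG| = 50.1 and G on the +x side, so G = (50.100, 0.0000). The tangent condition forces MG to be normal to NG, so M = G + (0, 12.6) = (50.100, 12.600). On A1, G sits at bearing -90° from M; a 106° counterclockwise sweep puts U at bearing 16°, so U = M + 12.6·(cos 16°, sin 16°) = (62.212, 16.073). A1 meets UD tangentially, so MU is at right angles to UD, so UD runs along (−sin 16°, cos 16°); with |UD| = 39.5, D = (51.324, 54.043). Then |GD| = |D − G| = 54.057.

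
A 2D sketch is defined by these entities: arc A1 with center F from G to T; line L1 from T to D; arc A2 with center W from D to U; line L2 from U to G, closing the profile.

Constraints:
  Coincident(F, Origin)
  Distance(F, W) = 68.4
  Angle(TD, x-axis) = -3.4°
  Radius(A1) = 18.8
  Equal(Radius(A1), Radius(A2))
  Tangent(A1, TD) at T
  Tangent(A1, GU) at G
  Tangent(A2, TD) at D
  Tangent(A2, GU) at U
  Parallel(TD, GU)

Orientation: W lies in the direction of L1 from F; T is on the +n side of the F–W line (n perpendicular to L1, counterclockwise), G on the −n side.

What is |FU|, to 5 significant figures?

70.937

The slot axis is L1's direction at -3.4°, so u = (cos -3.4°, sin -3.4°) = (0.99824, -0.059306) and n = (−sin -3.4°, cos -3.4°) = (0.059306, 0.99824). F is at the origin and W lies 68.4 along u from F, so W = 68.4·u = (68.280, -4.0566). Tangency of A1 to both parallel lines with radius 18.8 puts T and G at F ± 18.8·n: T = (1.1150, 18.767), G = (-1.1150, -18.767). Equal radii place D and U the same way about W: D = W + 18.8·n = (69.395, 14.710), U = W − 18.8·n = (67.165, -22.823). Then |FU| = |U − F| = 70.937.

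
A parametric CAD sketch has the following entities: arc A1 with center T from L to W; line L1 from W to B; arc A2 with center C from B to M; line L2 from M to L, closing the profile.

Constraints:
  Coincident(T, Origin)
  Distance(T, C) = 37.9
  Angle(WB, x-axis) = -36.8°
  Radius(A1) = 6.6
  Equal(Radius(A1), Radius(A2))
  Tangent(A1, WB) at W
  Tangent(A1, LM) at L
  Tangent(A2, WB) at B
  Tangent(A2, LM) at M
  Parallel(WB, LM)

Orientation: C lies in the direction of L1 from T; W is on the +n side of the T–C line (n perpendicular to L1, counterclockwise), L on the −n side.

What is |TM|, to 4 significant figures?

38.47

Tangency of A1 to both parallel lines with radius 6.6 puts W and L at T ± 6.6·n: W = (3.954, 5.285), L = (-3.954, -5.285). Equal radii place B and M the same way about C: B = C + 6.6·n = (34.30, -17.42), M = C − 6.6·n = (26.39, -27.99). Then |TM| = |M − T| = 38.47.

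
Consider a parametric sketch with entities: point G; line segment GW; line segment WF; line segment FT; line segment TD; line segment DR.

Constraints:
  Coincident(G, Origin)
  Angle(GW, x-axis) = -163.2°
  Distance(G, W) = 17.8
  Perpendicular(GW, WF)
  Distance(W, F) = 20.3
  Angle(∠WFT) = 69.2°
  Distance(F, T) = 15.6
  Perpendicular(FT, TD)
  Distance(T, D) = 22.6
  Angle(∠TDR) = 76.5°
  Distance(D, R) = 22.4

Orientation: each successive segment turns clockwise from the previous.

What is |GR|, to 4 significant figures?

30.40

G is at the origin; GW runs at -163.2° with length 17.8, so W = (-17.04, -5.145). The perpendicularity gives WF at right angles to GW, so WF runs at 106.8°; with |WF| = 20.3, F = (-22.91, 14.29). ∠WFT = 69.2° gives FT at -4.000° from the x-axis; with |FT| = 15.6, T = (-7.346, 13.20). FT ⟂ TD, so TD runs at -94.00°; with |TD| = 22.6, D = (-8.922, -9.344). ∠TDR = 76.5° gives DR at 162.5° from the x-axis; with |DR| = 22.4, R = (-30.29, -2.609). Then |GR| = |R − G| = 30.40.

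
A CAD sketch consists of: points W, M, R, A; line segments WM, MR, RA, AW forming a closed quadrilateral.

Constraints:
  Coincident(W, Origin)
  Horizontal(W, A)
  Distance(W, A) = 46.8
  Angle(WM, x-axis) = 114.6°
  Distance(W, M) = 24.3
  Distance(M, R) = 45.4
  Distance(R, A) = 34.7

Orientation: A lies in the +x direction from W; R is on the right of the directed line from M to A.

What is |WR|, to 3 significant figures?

21.9

W is at the origin; W and A share the same y with |WA| = 46.8 and A in +x, so A = (46.8, 0). WM runs at 114.6° with |WM| = 24.3, so M = (-10.1, 22.1). R is determined by |MR| = 45.4 and |RA| = 34.7 together: it lies at the intersection of circle(M, 45.4) and circle(A, 34.7). With |MA| = 61.1, the foot of the radical line on MA is 37.5 from M and the perpendicular offset is √(45.4² − 37.5²) = 25.5. Taking the right-of-MA solution: R = (15.6, -15.3).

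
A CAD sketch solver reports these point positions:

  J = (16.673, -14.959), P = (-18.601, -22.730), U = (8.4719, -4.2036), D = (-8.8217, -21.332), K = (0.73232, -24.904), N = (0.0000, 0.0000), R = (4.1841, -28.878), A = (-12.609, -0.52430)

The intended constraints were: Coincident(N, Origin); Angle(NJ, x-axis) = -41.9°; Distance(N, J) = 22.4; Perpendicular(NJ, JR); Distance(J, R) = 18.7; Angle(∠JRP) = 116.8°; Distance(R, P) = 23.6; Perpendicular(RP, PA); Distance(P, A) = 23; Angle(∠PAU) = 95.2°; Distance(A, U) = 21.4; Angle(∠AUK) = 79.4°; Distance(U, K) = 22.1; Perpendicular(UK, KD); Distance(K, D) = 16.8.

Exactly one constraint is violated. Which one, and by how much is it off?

Distance(K, D) = 16.8 — off by 6.60.

N = (0.00, 0.00) ✓; NJ at -41.90° ✓; |NJ| = 22.40 ✓; ∠(NJ, JR) = 90.00° ✓; |JR| = 18.70 ✓; ∠JRP = 116.8° ✓; |RP| = 23.60 ✓; ∠(RP, PA) = 90.00° ✓; |PA| = 23.00 ✓; ∠PAU = 95.20° ✓; |AU| = 21.40 ✓; ∠AUK = 79.40° ✓; |UK| = 22.10 ✓; ∠(UK, KD) = 90.00° ✓; |KD| = 10.20 ✗.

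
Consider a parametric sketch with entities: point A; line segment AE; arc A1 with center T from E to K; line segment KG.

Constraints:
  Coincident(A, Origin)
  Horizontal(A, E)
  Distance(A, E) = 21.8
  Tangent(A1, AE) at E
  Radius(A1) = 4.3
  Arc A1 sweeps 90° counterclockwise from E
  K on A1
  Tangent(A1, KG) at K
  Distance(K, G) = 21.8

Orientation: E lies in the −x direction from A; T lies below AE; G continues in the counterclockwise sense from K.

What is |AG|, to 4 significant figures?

36.91

A is at the origin; AE is horizontal with |AE| = 21.8 and E on the −x side, so E = (-21.80, 0.000). Tangency of A1 to AE means the radius TE is perpendicular to AE, so T = E + (0, -4.3) = (-21.80, -4.300). On A1, E sits at bearing 90° from T; a 90° counterclockwise sweep puts K at bearing 180°, so K = T + 4.3·(cos 180°, sin 180°) = (-26.10, -4.300). Tangency of A1 to KG means the radius TK is perpendicular to KG, so KG runs along (−sin 180°, cos 180°); with |KG| = 21.8, G = (-26.10, -26.10). Then |AG| = |G − A| = 36.91.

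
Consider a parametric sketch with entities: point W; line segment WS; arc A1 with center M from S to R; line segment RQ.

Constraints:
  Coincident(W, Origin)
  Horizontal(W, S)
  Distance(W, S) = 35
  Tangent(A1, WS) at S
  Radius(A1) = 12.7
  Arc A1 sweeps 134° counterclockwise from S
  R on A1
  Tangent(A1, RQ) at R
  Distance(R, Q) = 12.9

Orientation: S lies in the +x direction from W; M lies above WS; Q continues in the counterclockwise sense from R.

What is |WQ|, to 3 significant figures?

46.8

W is at the origin; W and S share the same y with |WS| = 35.0 and S on the +x side, so S = (35.0, 0.00). A1 meets WS tangentially, so MS is at right angles to WS, so M = S + (0, 12.7) = (35.0, 12.7). On A1, S sits at bearing -90° from M; a 134° counterclockwise sweep puts R at bearing 44°, so R = M + 12.7·(cos 44°, sin 44°) = (44.1, 21.5). A1 meets RQ tangentially, so MR is at right angles to RQ, so RQ runs along (−sin 44°, cos 44°); with |RQ| = 12.9, Q = (35.2, 30.8). Then |WQ| = |Q − W| = 46.8.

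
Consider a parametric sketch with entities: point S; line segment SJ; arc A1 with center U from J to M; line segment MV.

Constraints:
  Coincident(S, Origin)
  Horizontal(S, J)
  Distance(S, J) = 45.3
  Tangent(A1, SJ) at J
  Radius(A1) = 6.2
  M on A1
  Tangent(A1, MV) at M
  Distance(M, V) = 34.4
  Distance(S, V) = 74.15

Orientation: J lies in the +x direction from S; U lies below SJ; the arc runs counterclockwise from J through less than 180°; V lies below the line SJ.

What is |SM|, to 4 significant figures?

42.32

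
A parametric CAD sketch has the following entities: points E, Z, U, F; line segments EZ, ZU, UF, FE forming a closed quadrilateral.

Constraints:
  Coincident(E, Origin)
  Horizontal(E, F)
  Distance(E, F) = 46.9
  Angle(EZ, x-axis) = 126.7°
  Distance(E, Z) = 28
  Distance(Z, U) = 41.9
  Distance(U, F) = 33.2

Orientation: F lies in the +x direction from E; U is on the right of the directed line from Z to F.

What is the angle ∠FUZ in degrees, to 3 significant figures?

128°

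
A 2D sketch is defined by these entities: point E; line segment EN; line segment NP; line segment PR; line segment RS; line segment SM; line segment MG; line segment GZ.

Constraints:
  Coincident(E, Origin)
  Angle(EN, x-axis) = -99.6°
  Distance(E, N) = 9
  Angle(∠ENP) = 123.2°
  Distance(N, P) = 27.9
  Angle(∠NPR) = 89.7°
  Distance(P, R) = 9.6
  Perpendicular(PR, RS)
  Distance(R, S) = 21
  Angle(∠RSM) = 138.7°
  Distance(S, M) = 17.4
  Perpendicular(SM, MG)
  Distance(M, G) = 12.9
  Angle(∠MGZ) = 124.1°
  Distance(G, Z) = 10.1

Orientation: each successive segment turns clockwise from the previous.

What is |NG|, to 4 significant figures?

11.95

E is at the origin; EN runs at -99.6° with length 9.0, so N = (-1.501, -8.874). ∠ENP = 123.2° gives NP at -156.4° from the x-axis; with |NP| = 27.9, P = (-27.07, -20.04). ∠NPR = 89.7° gives PR at 113.3° from the x-axis; with |PR| = 9.6, R = (-30.86, -11.23). PR is perpendicular to RS, so RS runs at 23.30°; with |RS| = 21.0, S = (-11.58, -2.920). ∠RSM = 138.7° gives SM at -18.00° from the x-axis; with |SM| = 17.4, M = (4.971, -8.297). The perpendicularity gives MG at right angles to SM, so MG runs at -108.0°; with |MG| = 12.9, G = (0.9848, -20.57). Then |NG| = |G − N| = 11.95.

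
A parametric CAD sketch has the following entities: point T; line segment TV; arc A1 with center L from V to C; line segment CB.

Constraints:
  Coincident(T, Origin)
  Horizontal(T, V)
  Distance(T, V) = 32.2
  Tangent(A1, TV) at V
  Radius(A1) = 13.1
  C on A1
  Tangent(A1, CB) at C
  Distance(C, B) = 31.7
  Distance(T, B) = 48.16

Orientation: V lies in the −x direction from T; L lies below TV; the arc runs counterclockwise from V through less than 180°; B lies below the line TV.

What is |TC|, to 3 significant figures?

47.0

T is at the origin; TV is horizontal with |TV| = 32.2 and V on the −x side, so V = (-32.2, 0.00). A1 meets TV tangentially, so LV is at right angles to TV, so L = V + (0, -13.1) = (-32.2, -13.1). Since LC ⟂ CB (tangency), |LB| = √(13.1² + 31.7²) = 34.3 regardless of where C sits on A1. So B lies on both circle(T, 48.16) and circle(L, 34.3); the below-TV intersection is B = (-18.4, -44.5). C is the foot of the tangent from B: C = (-41.3, -22.5).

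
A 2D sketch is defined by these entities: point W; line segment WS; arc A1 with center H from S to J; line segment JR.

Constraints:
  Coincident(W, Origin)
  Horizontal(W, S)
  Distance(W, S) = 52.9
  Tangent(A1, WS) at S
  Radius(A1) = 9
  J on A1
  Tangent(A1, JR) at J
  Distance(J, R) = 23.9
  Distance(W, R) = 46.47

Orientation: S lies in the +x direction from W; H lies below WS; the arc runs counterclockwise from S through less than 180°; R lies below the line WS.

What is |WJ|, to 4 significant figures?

44.81

Checks: |HS| = 9.000 ✓; |HJ| = 9.000 ✓; ∠(HJ, JR) = 90.00° ✓; |JR| = 23.90 ✓; |WR| = 46.47 ✓.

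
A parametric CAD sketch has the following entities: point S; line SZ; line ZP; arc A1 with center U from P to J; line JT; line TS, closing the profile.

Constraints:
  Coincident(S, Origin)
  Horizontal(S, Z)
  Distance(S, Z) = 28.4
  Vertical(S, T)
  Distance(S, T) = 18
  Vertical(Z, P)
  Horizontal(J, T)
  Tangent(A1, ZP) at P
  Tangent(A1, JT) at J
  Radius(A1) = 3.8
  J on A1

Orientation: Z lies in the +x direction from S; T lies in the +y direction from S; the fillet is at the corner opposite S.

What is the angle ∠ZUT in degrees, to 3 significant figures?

114°

S is at the origin; SZ is horizontal with |SZ| = 28.4 and Z on the +x side, so Z = (28.4, 0.00). ST is vertical with |ST| = 18.0 and T on the +y side, so T = (0.00, 18.0). The virtual corner opposite S is at (28.4, 18.0). Since A1 is tangent to ZP there, UP ⟂ ZP and the tangent condition forces UJ to be normal to JT, with radius 3.8, so the center U sits 3.8 in from both sides at U = (24.6, 14.2). Then cos ∠ZUT = UZ·UT / (|UZ||UT|), giving 114°.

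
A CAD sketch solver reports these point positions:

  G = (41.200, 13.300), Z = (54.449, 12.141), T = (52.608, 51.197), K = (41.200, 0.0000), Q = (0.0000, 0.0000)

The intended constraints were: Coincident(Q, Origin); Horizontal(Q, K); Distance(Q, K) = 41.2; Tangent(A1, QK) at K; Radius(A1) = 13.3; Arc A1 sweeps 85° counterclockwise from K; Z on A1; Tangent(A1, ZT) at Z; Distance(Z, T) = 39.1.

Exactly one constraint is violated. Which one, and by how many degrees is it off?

Tangent(A1, ZT) at Z — off by 7.70°.

Q = (0.00, 0.00) ✓; Q.y = 0.00, K.y = 0.00 ✓; |QK| = 41.20 ✓; ∠(GK, KQ) = 90.00° ✓; |GK| = 13.30 ✓; bearing(G→Z) − bearing(G→K) = 85.00° ✓; |GZ| = 13.30 ✓; ∠(GZ, ZT) = 82.30° ✗; |ZT| = 39.10 ✓.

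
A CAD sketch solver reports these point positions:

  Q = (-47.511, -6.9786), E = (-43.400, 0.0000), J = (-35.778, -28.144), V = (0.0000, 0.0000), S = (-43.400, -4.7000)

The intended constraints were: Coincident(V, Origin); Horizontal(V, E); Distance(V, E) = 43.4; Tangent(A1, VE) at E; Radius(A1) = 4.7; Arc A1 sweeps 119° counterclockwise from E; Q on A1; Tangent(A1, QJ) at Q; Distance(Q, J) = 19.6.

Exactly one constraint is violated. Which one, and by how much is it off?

Distance(Q, J) = 19.6 — off by 4.60.

V = (0.00, 0.00) ✓; V.y = 0.00, E.y = 0.00 ✓; |VE| = 43.40 ✓; ∠(SE, EV) = 90.00° ✓; |SE| = 4.700 ✓; bearing(S→Q) − bearing(S→E) = 119.0° ✓; |SQ| = 4.700 ✓; ∠(SQ, QJ) = 90.00° ✓; |QJ| = 24.20 ✗.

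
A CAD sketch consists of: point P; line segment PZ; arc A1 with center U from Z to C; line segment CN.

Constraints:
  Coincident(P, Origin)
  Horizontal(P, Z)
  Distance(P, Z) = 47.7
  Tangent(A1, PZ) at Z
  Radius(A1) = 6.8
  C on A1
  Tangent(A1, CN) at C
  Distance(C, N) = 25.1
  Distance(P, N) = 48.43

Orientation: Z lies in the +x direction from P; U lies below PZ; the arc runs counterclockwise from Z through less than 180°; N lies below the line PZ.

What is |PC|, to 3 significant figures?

41.4

Checks: P = (0.00, 0.00) ✓; |UC| = 6.800 ✓; ∠(UC, CN) = 90.00° ✓; |CN| = 25.10 ✓; |PN| = 48.43 ✓.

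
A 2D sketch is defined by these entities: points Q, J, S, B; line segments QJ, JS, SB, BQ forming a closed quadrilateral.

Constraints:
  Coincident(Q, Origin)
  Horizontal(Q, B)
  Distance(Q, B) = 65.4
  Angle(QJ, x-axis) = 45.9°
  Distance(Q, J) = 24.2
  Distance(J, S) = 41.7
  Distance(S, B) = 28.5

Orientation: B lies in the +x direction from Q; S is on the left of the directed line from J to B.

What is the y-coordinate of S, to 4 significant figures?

27.34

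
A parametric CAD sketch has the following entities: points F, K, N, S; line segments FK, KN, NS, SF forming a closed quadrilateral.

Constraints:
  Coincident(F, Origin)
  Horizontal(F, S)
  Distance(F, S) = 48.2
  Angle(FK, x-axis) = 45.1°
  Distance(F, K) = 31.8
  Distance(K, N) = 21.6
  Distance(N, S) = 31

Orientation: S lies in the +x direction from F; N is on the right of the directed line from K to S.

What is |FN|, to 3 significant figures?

17.3

Checks: |KN| = 21.60 ✓; |NS| = 31.00 ✓.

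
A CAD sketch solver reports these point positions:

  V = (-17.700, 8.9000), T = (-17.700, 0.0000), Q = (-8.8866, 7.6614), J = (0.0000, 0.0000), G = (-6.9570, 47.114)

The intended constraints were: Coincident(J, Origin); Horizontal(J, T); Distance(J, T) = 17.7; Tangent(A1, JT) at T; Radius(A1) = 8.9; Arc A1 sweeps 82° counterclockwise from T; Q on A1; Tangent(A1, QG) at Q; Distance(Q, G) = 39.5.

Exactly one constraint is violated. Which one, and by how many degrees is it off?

Tangent(A1, QG) at Q — off by 5.20°.

J = (0.00, 0.00) ✓; J.y = 0.00, T.y = 0.00 ✓; |JT| = 17.70 ✓; ∠(VT, TJ) = 90.00° ✓; |VT| = 8.900 ✓; bearing(V→Q) − bearing(V→T) = 82.00° ✓; |VQ| = 8.900 ✓; ∠(VQ, QG) = 84.80° ✗; |QG| = 39.50 ✓.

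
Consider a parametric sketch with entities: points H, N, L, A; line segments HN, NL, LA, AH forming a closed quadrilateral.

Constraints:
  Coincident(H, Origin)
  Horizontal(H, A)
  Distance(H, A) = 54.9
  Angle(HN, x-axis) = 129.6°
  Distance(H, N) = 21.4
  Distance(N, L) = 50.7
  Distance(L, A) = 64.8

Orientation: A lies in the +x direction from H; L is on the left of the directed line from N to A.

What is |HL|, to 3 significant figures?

58.0

H is at the origin; H and A share the same y with |HA| = 54.9 and A in +x, so A = (54.9, 0). HN runs at 129.6° with |HN| = 21.4, so N = (-13.6, 16.5). L is determined by |NL| = 50.7 and |LA| = 64.8 together: it lies at the intersection of circle(N, 50.7) and circle(A, 64.8). With |NA| = 70.5, the foot of the radical line on NA is 23.7 from N and the perpendicular offset is √(50.7² − 23.7²) = 44.8. Taking the left-of-NA solution: L = (19.9, 54.5).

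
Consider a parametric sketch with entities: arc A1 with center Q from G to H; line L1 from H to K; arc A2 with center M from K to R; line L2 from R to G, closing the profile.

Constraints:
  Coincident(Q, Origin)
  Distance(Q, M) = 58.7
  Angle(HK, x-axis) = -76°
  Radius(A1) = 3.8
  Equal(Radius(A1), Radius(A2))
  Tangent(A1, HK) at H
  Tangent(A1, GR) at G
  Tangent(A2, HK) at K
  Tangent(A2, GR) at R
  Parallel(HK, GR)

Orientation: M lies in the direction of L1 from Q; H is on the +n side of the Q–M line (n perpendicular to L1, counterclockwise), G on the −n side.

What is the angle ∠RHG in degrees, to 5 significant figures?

82.623°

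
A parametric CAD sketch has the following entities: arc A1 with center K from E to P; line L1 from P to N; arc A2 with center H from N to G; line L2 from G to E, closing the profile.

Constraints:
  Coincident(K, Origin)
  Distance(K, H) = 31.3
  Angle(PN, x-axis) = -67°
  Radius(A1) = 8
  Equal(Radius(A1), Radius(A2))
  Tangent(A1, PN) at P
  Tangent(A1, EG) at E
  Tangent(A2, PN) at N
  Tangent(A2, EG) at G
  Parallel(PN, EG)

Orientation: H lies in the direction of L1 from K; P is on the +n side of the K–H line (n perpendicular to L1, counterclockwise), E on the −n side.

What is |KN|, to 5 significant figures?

32.306

The slot axis is L1's direction at -67.0°, so u = (cos -67.0°, sin -67.0°) = (0.39073, -0.92050) and n = (−sin -67.0°, cos -67.0°) = (0.92050, 0.39073). K is at the origin and H lies 31.3 along u from K, so H = 31.3·u = (12.230, -28.812). Tangency of A1 to both parallel lines with radius 8.0 puts P and E at K ± 8.0·n: P = (7.3640, 3.1258), E = (-7.3640, -3.1258). Equal radii place N and G the same way about H: N = H + 8.0·n = (19.594, -25.686), G = H − 8.0·n = (4.8658, -31.938). Then |KN| = |N − K| = 32.306.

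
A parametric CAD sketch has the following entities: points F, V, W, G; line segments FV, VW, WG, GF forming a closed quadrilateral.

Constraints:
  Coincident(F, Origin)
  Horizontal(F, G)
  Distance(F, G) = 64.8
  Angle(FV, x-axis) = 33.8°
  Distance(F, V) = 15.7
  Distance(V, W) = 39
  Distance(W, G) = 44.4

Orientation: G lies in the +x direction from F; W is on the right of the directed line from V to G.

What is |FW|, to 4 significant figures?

39.66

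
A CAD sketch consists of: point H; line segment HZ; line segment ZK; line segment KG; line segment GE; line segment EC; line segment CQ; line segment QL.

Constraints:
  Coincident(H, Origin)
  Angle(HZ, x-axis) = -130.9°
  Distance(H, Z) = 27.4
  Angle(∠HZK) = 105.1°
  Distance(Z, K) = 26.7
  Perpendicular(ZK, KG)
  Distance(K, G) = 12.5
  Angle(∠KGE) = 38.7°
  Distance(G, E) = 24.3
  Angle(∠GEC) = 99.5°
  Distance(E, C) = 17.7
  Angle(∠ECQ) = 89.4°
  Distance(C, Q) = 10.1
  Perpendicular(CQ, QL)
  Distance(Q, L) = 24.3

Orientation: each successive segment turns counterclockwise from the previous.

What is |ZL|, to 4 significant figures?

15.25

H is at the origin; HZ runs at -130.9° with length 27.4, so Z = (-17.94, -20.71). ∠HZK = 105.1° gives ZK at -56.00° from the x-axis; with |ZK| = 26.7, K = (-3.009, -42.85). The perpendicularity gives KG at right angles to ZK, so KG runs at 34.00°; with |KG| = 12.5, G = (7.354, -35.86). ∠KGE = 38.7° gives GE at 175.3° from the x-axis; with |GE| = 24.3, E = (-16.86, -33.86). ∠GEC = 99.5° gives EC at -104.2° from the x-axis; with |EC| = 17.7, C = (-21.21, -51.02). ∠ECQ = 89.4° gives CQ at -13.60° from the x-axis; with |CQ| = 10.1, Q = (-11.39, -53.40). CQ is perpendicular to QL, so QL runs at 76.40°; with |QL| = 24.3, L = (-5.676, -29.78). Then |ZL| = |L − Z| = 15.25.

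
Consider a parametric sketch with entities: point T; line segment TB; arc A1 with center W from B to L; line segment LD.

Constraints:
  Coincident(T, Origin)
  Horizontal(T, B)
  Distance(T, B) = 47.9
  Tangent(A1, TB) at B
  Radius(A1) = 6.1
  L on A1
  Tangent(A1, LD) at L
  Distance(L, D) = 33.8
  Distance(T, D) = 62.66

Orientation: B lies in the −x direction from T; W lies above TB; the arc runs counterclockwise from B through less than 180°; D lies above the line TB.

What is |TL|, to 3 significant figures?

42.5

Checks: |TB| = 47.90 ✓; |WL| = 6.100 ✓; ∠(WL, LD) = 90.00° ✓; |LD| = 33.80 ✓; |TD| = 62.66 ✓.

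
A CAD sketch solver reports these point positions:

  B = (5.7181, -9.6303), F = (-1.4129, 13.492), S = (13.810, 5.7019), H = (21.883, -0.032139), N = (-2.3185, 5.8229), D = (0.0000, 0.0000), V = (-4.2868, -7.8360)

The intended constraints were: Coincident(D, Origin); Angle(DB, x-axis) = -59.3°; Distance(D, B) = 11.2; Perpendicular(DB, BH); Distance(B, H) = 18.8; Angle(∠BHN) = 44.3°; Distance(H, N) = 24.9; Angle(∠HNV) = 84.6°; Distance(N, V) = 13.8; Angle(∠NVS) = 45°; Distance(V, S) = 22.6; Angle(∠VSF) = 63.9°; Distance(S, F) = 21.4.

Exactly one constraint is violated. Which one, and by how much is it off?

Distance(S, F) = 21.4 — off by 4.30.

D = (0.00, 0.00) ✓; DB at -59.30° ✓; |DB| = 11.20 ✓; ∠(DB, BH) = 90.00° ✓; |BH| = 18.80 ✓; ∠BHN = 44.30° ✓; |HN| = 24.90 ✓; ∠HNV = 84.60° ✓; |NV| = 13.80 ✓; ∠NVS = 45.00° ✓; |VS| = 22.60 ✓; ∠VSF = 63.90° ✓; |SF| = 17.10 ✗.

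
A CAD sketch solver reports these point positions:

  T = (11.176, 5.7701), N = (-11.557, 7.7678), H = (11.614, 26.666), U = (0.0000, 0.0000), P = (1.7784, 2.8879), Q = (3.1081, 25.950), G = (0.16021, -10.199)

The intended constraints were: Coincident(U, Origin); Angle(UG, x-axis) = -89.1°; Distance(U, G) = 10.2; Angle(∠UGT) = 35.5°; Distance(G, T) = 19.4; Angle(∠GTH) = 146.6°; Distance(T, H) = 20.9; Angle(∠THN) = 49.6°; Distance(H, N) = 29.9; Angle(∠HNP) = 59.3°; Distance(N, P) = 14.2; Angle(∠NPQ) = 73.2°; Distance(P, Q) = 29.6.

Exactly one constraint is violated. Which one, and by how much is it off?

Distance(P, Q) = 29.6 — off by 6.50.

U = (0.00, 0.00) ✓; UG at -89.10° ✓; |UG| = 10.20 ✓; ∠UGT = 35.50° ✓; |GT| = 19.40 ✓; ∠GTH = 146.6° ✓; |TH| = 20.90 ✓; ∠THN = 49.60° ✓; |HN| = 29.90 ✓; ∠HNP = 59.30° ✓; |NP| = 14.20 ✓; ∠NPQ = 73.20° ✓; |PQ| = 23.10 ✗.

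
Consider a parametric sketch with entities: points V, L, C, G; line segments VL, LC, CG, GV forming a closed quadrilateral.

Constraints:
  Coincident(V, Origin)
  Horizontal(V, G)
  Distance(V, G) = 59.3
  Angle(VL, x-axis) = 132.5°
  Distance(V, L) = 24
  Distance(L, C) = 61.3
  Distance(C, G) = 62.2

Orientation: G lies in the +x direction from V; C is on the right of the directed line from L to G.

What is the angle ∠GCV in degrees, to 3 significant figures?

67.3°

Checks: V = (0.00, 0.00) ✓; |LC| = 61.30 ✓; |CG| = 62.20 ✓.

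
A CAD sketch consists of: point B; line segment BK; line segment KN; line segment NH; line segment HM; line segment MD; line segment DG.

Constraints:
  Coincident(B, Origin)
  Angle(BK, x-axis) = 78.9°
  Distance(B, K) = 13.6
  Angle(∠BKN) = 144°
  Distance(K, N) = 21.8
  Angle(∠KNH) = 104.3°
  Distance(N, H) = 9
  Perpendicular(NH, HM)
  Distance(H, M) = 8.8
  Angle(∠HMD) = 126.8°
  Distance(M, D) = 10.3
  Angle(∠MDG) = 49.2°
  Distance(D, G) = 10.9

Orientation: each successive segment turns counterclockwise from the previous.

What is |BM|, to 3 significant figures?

26.7

B is at the origin; BK runs at 78.9° with length 13.6, so K = (2.62, 13.3). ∠BKN = 144.0° gives KN at 115° from the x-axis; with |KN| = 21.8, N = (-6.56, 33.1). ∠KNH = 104.3° gives NH at -169° from the x-axis; with |NH| = 9.0, H = (-15.4, 31.5). NH ⟂ HM, so HM runs at -79.4°; with |HM| = 8.8, M = (-13.8, 22.8). Then |BM| = |M − B| = 26.7.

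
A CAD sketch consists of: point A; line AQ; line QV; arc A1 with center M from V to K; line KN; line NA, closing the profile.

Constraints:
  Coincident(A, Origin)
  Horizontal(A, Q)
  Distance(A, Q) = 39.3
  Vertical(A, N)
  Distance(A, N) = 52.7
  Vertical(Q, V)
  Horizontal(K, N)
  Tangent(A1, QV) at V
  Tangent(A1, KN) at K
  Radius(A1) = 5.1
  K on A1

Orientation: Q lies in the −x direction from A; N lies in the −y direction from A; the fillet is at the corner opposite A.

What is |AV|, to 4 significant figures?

61.73

A is at the origin; AQ is horizontal with |AQ| = 39.3 and Q on the −x side, so Q = (-39.30, 0.000). A and N share the same x with |AN| = 52.7 and N on the −y side, so N = (0.000, -52.70). The virtual corner opposite A is at (-39.30, -52.70). A1 meets QV tangentially, so MV is at right angles to QV and tangency of A1 to KN means the radius MK is perpendicular to KN, with radius 5.1, so the center M sits 5.1 in from both sides at M = (-34.20, -47.60). That places the tangent points at V = (-39.30, -47.60) on QV and K = (-34.20, -52.70) on KN. Then |AV| = |V − A| = 61.73.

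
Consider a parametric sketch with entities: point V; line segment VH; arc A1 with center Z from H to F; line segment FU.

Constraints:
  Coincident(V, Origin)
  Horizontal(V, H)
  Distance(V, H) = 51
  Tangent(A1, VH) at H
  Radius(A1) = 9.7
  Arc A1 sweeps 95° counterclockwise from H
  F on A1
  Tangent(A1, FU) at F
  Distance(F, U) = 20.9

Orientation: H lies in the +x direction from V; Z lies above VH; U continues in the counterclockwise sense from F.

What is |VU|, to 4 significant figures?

66.68

On A1, H sits at bearing -90° from Z; a 95° counterclockwise sweep puts F at bearing 5°, so F = Z + 9.7·(cos 5°, sin 5°) = (60.66, 10.55). Tangency of A1 to FU means the radius ZF is perpendicular to FU, so FU runs along (−sin 5°, cos 5°); with |FU| = 20.9, U = (58.84, 31.37). Then |VU| = |U − V| = 66.68.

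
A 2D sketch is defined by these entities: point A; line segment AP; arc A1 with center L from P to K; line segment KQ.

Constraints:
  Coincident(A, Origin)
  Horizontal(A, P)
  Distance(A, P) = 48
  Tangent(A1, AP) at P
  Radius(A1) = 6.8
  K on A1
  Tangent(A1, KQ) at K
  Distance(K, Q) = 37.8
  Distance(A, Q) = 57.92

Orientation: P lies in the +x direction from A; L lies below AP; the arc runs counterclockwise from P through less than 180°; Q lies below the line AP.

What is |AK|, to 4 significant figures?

41.69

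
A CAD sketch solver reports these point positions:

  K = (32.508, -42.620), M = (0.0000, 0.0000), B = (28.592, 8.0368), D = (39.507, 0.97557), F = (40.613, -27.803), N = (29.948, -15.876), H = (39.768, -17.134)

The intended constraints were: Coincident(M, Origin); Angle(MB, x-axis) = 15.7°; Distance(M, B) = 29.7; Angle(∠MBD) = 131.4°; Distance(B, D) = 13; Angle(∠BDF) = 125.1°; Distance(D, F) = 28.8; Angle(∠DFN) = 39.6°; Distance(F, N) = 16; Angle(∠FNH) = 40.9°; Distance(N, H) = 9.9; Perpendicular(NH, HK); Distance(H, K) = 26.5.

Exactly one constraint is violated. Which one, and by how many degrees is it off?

Perpendicular(NH, HK) — off by 8.60°.

M = (0.00, 0.00) ✓; MB at 15.70° ✓; |MB| = 29.70 ✓; ∠MBD = 131.4° ✓; |BD| = 13.00 ✓; ∠BDF = 125.1° ✓; |DF| = 28.80 ✓; ∠DFN = 39.60° ✓; |FN| = 16.00 ✓; ∠FNH = 40.90° ✓; |NH| = 9.900 ✓; ∠(NH, HK) = 98.60° ✗; |HK| = 26.50 ✓.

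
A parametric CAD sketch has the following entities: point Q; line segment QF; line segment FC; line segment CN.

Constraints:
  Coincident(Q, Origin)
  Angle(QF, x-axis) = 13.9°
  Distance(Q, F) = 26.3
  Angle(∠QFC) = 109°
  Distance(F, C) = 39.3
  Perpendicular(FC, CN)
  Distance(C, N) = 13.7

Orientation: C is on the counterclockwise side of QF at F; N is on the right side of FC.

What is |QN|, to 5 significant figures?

61.467

Q is at the origin; QF runs at 13.9° with length 26.3, so F = 26.3·(cos 13.9°, sin 13.9°) = (25.530, 6.3180). ∠QFC = 109.0°, so FC runs at 13.9° + (180° − 109.0°) = 84.900° from the x-axis; with |FC| = 39.3, C = F + 39.3·(cos 84.900°, sin 84.900°) = (29.023, 45.462). FC ⟂ CN; with |CN| = 13.7 on the right of FC, N = C + 13.7·(0.99604, -0.088894) = (42.669, 44.245). Then |QN| = |N − Q| = 61.467.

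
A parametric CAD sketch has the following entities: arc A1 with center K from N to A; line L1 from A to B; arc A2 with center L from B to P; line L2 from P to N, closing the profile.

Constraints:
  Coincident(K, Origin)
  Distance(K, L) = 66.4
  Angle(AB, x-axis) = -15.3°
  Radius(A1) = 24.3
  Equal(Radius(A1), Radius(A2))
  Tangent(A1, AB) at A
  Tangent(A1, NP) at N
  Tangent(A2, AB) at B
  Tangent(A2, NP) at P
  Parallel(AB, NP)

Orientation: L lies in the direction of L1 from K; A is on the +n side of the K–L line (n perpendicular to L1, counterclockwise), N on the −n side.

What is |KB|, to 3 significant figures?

70.7

Tangency of A1 to both parallel lines with radius 24.3 puts A and N at K ± 24.3·n: A = (6.41, 23.4), N = (-6.41, -23.4). Equal radii place B and P the same way about L: B = L + 24.3·n = (70.5, 5.92), P = L − 24.3·n = (57.6, -41.0). Then |KB| = |B − K| = 70.7.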